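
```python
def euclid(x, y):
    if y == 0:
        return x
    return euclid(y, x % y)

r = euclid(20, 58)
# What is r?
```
Call trace:
euclid(x=20, y=58)
  euclid(x=58, y=20)
    euclid(x=20, y=18)
      euclid(x=18, y=2)
        euclid(x=2, y=0)
        -> return 2
      -> return 2
    -> return 2
  -> return 2
-> return 2

Final answer: 2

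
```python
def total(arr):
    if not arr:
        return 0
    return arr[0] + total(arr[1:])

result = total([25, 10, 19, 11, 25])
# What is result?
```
Call trace:
total(arr=[25, 10, 19, 11, 25])
  total(arr=[10, 19, 11, 25])
    total(arr=[19, 11, 25])
      total(arr=[11, 25])
        total(arr=[25])
          total(arr=[])
          -> return 0
        -> return 25
      -> return 36
    -> return 55
  -> return 65
-> return 90

Final answer: 90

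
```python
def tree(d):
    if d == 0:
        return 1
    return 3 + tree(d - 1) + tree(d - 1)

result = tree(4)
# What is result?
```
Call trace (a repeated sub-call is expanded the first time; later identical calls just restate its return value):
tree(d=4)
  tree(d=3)
    tree(d=2)
      tree(d=1)
        tree(d=0)
        -> return 1
        tree(d=0)
        -> return 1
      -> return 5
      tree(d=1) -> return 5  (same call as traced above)
    -> return 13
    tree(d=2) -> return 13  (same call as traced above)
  -> return 29
  tree(d=3) -> return 29  (same call as traced above)
-> return 61

Final answer: 61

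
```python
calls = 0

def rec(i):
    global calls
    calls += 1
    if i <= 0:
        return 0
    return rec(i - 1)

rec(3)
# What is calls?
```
Call trace:
rec(i=3)
  rec(i=2)
    rec(i=1)
      rec(i=0)
      -> return 0
    -> return 0
  -> return 0
-> return 0

calls is incremented once per call. rec is entered once for each i = 3, 2, 1, 0 (the i <= 0 call returns without recursing), i.e. 3 + 1 calls.
calls = 4

Final answer: 4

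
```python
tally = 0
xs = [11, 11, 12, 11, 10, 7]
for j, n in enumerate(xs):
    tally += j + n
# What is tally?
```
Trace:
  tally=0
  tally=11, j=0, n=11
  tally=23, j=1, n=11
  tally=37, j=2, n=12
  tally=51, j=3, n=11
  tally=65, j=4, n=10
  tally=77, j=5, n=7

Final answer: 77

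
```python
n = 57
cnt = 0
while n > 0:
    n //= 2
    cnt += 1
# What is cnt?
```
Trace:
  n=57
  n=57, cnt=0
  n=28, cnt=1
  n=14, cnt=2
  n=7, cnt=3
  n=3, cnt=4
  n=1, cnt=5
  n=0, cnt=6

Final answer: 6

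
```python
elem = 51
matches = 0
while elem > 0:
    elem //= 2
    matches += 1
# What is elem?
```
Trace:
  elem=51
  elem=51, matches=0
  elem=25, matches=1
  elem=12, matches=2
  elem=6, matches=3
  elem=3, matches=4
  elem=1, matches=5
  elem=0, matches=6

Final answer: 0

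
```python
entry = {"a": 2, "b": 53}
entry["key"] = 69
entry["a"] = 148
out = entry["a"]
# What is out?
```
Trace:
  entry={'a': 2, 'b': 53}
  entry={'a': 2, 'b': 53, 'key': 69}
  entry={'a': 148, 'b': 53, 'key': 69}
  entry={'a': 148, 'b': 53, 'key': 69}, out=148

Final answer: 148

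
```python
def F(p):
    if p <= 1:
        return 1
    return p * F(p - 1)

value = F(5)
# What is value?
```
Call trace:
F(p=5)
  F(p=4)
    F(p=3)
      F(p=2)
        F(p=1)
        -> return 1
      -> return 2
    -> return 6
  -> return 24
-> return 120

Final answer: 120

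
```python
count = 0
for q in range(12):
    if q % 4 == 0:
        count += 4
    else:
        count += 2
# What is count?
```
Trace:
  count=0
  count=4, q=0
  count=6, q=1
  count=8, q=2
  count=10, q=3
  count=14, q=4
  count=16, q=5
  count=18, q=6
  count=20, q=7
  count=24, q=8
  count=26, q=9
  count=28, q=10
  count=30, q=11

Final answer: 30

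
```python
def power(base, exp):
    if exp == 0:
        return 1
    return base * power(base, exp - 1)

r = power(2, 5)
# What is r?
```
Call trace:
power(base=2, exp=5)
  power(base=2, exp=4)
    power(base=2, exp=3)
      power(base=2, exp=2)
        power(base=2, exp=1)
          power(base=2, exp=0)
          -> return 1
        -> return 2
      -> return 4
    -> return 8
  -> return 16
-> return 32

Final answer: 32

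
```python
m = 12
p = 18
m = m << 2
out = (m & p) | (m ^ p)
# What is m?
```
Trace:
  m=12
  m=12, p=18
  m=48, p=18
  m=48, p=18, out=50

Final answer: 48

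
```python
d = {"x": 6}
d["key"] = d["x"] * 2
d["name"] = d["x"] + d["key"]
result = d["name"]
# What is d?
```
Trace:
  d={'x': 6}
  d={'x': 6, 'key': 12}
  d={'x': 6, 'key': 12, 'name': 18}
  d={'x': 6, 'key': 12, 'name': 18}, result=18

Final answer: {'x': 6, 'key': 12, 'name': 18}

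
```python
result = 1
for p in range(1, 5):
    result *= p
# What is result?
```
Trace:
  result=1
  result=1, p=1
  result=2, p=2
  result=6, p=3
  result=24, p=4

Final answer: 24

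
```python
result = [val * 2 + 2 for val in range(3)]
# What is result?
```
Trace:
  val=0
  val=1
  val=2
  result=[2, 4, 6]

Final answer: [2, 4, 6]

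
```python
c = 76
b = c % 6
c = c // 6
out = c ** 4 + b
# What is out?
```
Trace:
  c=76
  c=76, b=4
  c=12, b=4
  c=12, b=4, out=20740

Final answer: 20740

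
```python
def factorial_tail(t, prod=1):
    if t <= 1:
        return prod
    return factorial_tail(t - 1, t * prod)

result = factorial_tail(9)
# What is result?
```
Call trace:
factorial_tail(t=9, prod=1)
  factorial_tail(t=8, prod=9)
    factorial_tail(t=7, prod=72)
      factorial_tail(t=6, prod=504)
        factorial_tail(t=5, prod=3024)
          factorial_tail(t=4, prod=15120)
            factorial_tail(t=3, prod=60480)
              factorial_tail(t=2, prod=181440)
                factorial_tail(t=1, prod=362880)
                -> return 362880
              -> return 362880
            -> return 362880
          -> return 362880
        -> return 362880
      -> return 362880
    -> return 362880
  -> return 362880
-> return 362880

Final answer: 362880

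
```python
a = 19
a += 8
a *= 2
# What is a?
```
Trace:
  a=19
  a=27
  a=54

Final answer: 54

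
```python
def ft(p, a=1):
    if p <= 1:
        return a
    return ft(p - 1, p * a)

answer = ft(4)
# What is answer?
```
Call trace:
ft(p=4, a=1)
  ft(p=3, a=4)
    ft(p=2, a=12)
      ft(p=1, a=24)
      -> return 24
    -> return 24
  -> return 24
-> return 24

Final answer: 24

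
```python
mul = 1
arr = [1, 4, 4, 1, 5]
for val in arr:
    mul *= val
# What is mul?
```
Trace:
  mul=1
  mul=1, val=1
  mul=4, val=4
  mul=16, val=4
  mul=16, val=1
  mul=80, val=5

Final answer: 80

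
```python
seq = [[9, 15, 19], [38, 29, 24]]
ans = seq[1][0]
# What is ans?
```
Trace:
  seq=[[9, 15, 19], [38, 29, 24]]
  seq=[[9, 15, 19], [38, 29, 24]], ans=38

Final answer: 38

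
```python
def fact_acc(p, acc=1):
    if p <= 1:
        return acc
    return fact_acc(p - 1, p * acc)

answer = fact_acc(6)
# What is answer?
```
Call trace:
fact_acc(p=6, acc=1)
  fact_acc(p=5, acc=6)
    fact_acc(p=4, acc=30)
      fact_acc(p=3, acc=120)
        fact_acc(p=2, acc=360)
          fact_acc(p=1, acc=720)
          -> return 720
        -> return 720
      -> return 720
    -> return 720
  -> return 720
-> return 720

Final answer: 720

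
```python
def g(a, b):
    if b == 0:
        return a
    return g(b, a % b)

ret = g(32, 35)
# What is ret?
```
Call trace:
g(a=32, b=35)
  g(a=35, b=32)
    g(a=32, b=3)
      g(a=3, b=2)
        g(a=2, b=1)
          g(a=1, b=0)
          -> return 1
        -> return 1
      -> return 1
    -> return 1
  -> return 1
-> return 1

Final answer: 1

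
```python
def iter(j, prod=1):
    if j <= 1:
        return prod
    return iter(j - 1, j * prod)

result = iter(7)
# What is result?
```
Call trace:
iter(j=7, prod=1)
  iter(j=6, prod=7)
    iter(j=5, prod=42)
      iter(j=4, prod=210)
        iter(j=3, prod=840)
          iter(j=2, prod=2520)
            iter(j=1, prod=5040)
            -> return 5040
          -> return 5040
        -> return 5040
      -> return 5040
    -> return 5040
  -> return 5040
-> return 5040

Final answer: 5040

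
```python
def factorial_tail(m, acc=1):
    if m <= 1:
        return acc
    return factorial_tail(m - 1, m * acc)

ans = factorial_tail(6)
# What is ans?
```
Call trace:
factorial_tail(m=6, acc=1)
  factorial_tail(m=5, acc=6)
    factorial_tail(m=4, acc=30)
      factorial_tail(m=3, acc=120)
        factorial_tail(m=2, acc=360)
          factorial_tail(m=1, acc=720)
          -> return 720
        -> return 720
      -> return 720
    -> return 720
  -> return 720
-> return 720

Final answer: 720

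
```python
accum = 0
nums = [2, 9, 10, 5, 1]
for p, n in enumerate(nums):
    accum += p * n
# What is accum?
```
Trace:
  accum=0
  accum=0, p=0, n=2
  accum=9, p=1, n=9
  accum=29, p=2, n=10
  accum=44, p=3, n=5
  accum=48, p=4, n=1

Final answer: 48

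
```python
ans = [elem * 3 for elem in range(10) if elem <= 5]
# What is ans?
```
Trace:
  elem=0
  elem=1
  elem=2
  elem=3
  elem=4
  elem=5
  elem=6
  elem=7
  elem=8
  elem=9
  ans=[0, 3, 6, 9, 12, 15]

Final answer: [0, 3, 6, 9, 12, 15]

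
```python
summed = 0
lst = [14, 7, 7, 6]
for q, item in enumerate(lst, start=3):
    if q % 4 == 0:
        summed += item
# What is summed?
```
Trace:
  summed=0
  summed=0, q=3, item=14
  summed=7, q=4, item=7
  summed=7, q=5, item=7
  summed=7, q=6, item=6

Final answer: 7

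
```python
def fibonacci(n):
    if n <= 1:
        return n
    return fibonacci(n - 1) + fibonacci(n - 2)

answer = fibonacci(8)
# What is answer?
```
Call trace (a repeated sub-call is expanded the first time; later identical calls just restate its return value):
fibonacci(n=8)
  fibonacci(n=7)
    fibonacci(n=6)
      fibonacci(n=5)
        fibonacci(n=4)
          fibonacci(n=3)
            fibonacci(n=2)
              fibonacci(n=1)
              -> return 1
              fibonacci(n=0)
              -> return 0
            -> return 1
            fibonacci(n=1)
            -> return 1
          -> return 2
          fibonacci(n=2) -> return 1  (same call as traced above)
        -> return 3
        fibonacci(n=3) -> return 2  (same call as traced above)
      -> return 5
      fibonacci(n=4) -> return 3  (same call as traced above)
    -> return 8
    fibonacci(n=5) -> return 5  (same call as traced above)
  -> return 13
  fibonacci(n=6) -> return 8  (same call as traced above)
-> return 21

Final answer: 21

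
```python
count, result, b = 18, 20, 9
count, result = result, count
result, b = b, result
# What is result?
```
Trace:
  count=18, result=20, b=9
  count=20, result=18, b=9
  count=20, result=9, b=18

Final answer: 9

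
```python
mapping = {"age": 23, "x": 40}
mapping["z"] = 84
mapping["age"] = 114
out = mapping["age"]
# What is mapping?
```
Trace:
  mapping={'age': 23, 'x': 40}
  mapping={'age': 23, 'x': 40, 'z': 84}
  mapping={'age': 114, 'x': 40, 'z': 84}
  mapping={'age': 114, 'x': 40, 'z': 84}, out=114

Final answer: {'age': 114, 'x': 40, 'z': 84}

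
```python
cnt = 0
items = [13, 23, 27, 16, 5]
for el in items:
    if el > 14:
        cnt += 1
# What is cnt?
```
Trace:
  cnt=0
  cnt=0, el=13
  cnt=1, el=23
  cnt=2, el=27
  cnt=3, el=16
  cnt=3, el=5

Final answer: 3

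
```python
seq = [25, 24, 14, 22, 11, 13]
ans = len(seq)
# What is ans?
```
Trace:
  seq=[25, 24, 14, 22, 11, 13]
  seq=[25, 24, 14, 22, 11, 13], ans=6

Final answer: 6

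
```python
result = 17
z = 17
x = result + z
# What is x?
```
Trace:
  result=17
  result=17, z=17
  result=17, z=17, x=34

Final answer: 34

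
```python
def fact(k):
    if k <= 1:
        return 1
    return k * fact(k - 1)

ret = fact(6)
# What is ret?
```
Call trace:
fact(k=6)
  fact(k=5)
    fact(k=4)
      fact(k=3)
        fact(k=2)
          fact(k=1)
          -> return 1
        -> return 2
      -> return 6
    -> return 24
  -> return 120
-> return 720

Final answer: 720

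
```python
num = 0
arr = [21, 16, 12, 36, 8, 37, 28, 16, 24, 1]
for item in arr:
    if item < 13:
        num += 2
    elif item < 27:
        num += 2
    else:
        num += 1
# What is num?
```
Trace:
  num=0
  num=2, item=21
  num=4, item=16
  num=6, item=12
  num=7, item=36
  num=9, item=8
  num=10, item=37
  num=11, item=28
  num=13, item=16
  num=15, item=24
  num=17, item=1

Final answer: 17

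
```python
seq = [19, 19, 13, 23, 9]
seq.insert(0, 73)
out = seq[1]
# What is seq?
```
Trace:
  seq=[19, 19, 13, 23, 9]
  seq=[73, 19, 19, 13, 23, 9]
  seq=[73, 19, 19, 13, 23, 9], out=19

Final answer: [73, 19, 19, 13, 23, 9]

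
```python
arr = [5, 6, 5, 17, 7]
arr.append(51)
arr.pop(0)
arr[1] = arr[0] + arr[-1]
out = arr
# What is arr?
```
Trace:
  arr=[5, 6, 5, 17, 7]
  arr=[5, 6, 5, 17, 7, 51]
  arr=[6, 5, 17, 7, 51]
  arr=[6, 57, 17, 7, 51]
  arr=[6, 57, 17, 7, 51], out=[6, 57, 17, 7, 51]

Final answer: [6, 57, 17, 7, 51]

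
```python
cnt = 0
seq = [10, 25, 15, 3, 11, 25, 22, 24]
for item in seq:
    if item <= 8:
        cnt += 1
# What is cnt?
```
Trace:
  cnt=0
  cnt=0, item=10
  cnt=0, item=25
  cnt=0, item=15
  cnt=1, item=3
  cnt=1, item=11
  cnt=1, item=25
  cnt=1, item=22
  cnt=1, item=24

Final answer: 1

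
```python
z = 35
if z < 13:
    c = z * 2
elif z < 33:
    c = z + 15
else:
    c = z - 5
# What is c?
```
Trace:
  z=35
  z=35, c=30

Final answer: 30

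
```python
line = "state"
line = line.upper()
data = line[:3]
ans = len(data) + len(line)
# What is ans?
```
Trace:
  line='state'
  line='STATE'
  line='STATE', data='STA'
  line='STATE', data='STA', ans=8

Final answer: 8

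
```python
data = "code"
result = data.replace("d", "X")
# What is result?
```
Trace:
  data='code'
  data='code', result='coXe'

Final answer: 'coXe'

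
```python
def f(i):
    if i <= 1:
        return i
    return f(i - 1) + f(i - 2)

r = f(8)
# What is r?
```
Call trace (a repeated sub-call is expanded the first time; later identical calls just restate its return value):
f(i=8)
  f(i=7)
    f(i=6)
      f(i=5)
        f(i=4)
          f(i=3)
            f(i=2)
              f(i=1)
              -> return 1
              f(i=0)
              -> return 0
            -> return 1
            f(i=1)
            -> return 1
          -> return 2
          f(i=2) -> return 1  (same call as traced above)
        -> return 3
        f(i=3) -> return 2  (same call as traced above)
      -> return 5
      f(i=4) -> return 3  (same call as traced above)
    -> return 8
    f(i=5) -> return 5  (same call as traced above)
  -> return 13
  f(i=6) -> return 8  (same call as traced above)
-> return 21

Final answer: 21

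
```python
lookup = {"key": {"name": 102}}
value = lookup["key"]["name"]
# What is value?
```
Trace:
  lookup={'key': {'name': 102}}
  lookup={'key': {'name': 102}}, value=102

Final answer: 102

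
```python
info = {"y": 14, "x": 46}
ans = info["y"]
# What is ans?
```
Trace:
  info={'y': 14, 'x': 46}
  info={'y': 14, 'x': 46}, ans=14

Final answer: 14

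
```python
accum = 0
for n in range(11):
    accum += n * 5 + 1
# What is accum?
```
Trace:
  accum=0
  accum=1, n=0
  accum=7, n=1
  accum=18, n=2
  accum=34, n=3
  accum=55, n=4
  accum=81, n=5
  accum=112, n=6
  accum=148, n=7
  accum=189, n=8
  accum=235, n=9
  accum=286, n=10

Final answer: 286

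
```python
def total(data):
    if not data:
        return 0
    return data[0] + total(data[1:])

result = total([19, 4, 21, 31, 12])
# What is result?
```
Call trace:
total(data=[19, 4, 21, 31, 12])
  total(data=[4, 21, 31, 12])
    total(data=[21, 31, 12])
      total(data=[31, 12])
        total(data=[12])
          total(data=[])
          -> return 0
        -> return 12
      -> return 43
    -> return 64
  -> return 68
-> return 87

Final answer: 87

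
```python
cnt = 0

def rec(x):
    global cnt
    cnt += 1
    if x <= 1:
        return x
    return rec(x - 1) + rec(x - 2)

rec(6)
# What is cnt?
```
Call trace (a repeated sub-call is expanded the first time; later identical calls just restate its return value):
rec(x=6)
  rec(x=5)
    rec(x=4)
      rec(x=3)
        rec(x=2)
          rec(x=1)
          -> return 1
          rec(x=0)
          -> return 0
        -> return 1
        rec(x=1)
        -> return 1
      -> return 2
      rec(x=2) -> return 1  (same call as traced above)
    -> return 3
    rec(x=3) -> return 2  (same call as traced above)
  -> return 5
  rec(x=4) -> return 3  (same call as traced above)
-> return 8

cnt is incremented once per call, so count the calls in each subtree. Let C(x) = number of calls made by rec(x).
C(0) = C(1) = 1 (base case, no recursion); C(x) = 1 + C(x - 1) + C(x - 2) otherwise.
C(2) = 1 + C(1) + C(0) = 1 + 1 + 1 = 3
C(3) = 1 + C(2) + C(1) = 1 + 3 + 1 = 5
C(4) = 1 + C(3) + C(2) = 1 + 5 + 3 = 9
C(5) = 1 + C(4) + C(3) = 1 + 9 + 5 = 15
C(6) = 1 + C(5) + C(4) = 1 + 15 + 9 = 25
cnt = C(6) = 25

Final answer: 25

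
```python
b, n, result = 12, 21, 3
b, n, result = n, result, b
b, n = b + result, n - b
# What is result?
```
Trace:
  b=12, n=21, result=3
  b=21, n=3, result=12
  b=33, n=-18, result=12

Final answer: 12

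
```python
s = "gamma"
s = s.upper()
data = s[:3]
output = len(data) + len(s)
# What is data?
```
Trace:
  s='gamma'
  s='GAMMA'
  s='GAMMA', data='GAM'
  s='GAMMA', data='GAM', output=8

Final answer: 'GAM'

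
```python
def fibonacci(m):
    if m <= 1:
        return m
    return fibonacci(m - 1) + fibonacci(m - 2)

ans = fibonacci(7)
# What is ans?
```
Call trace (a repeated sub-call is expanded the first time; later identical calls just restate its return value):
fibonacci(m=7)
  fibonacci(m=6)
    fibonacci(m=5)
      fibonacci(m=4)
        fibonacci(m=3)
          fibonacci(m=2)
            fibonacci(m=1)
            -> return 1
            fibonacci(m=0)
            -> return 0
          -> return 1
          fibonacci(m=1)
          -> return 1
        -> return 2
        fibonacci(m=2) -> return 1  (same call as traced above)
      -> return 3
      fibonacci(m=3) -> return 2  (same call as traced above)
    -> return 5
    fibonacci(m=4) -> return 3  (same call as traced above)
  -> return 8
  fibonacci(m=5) -> return 5  (same call as traced above)
-> return 13

Final answer: 13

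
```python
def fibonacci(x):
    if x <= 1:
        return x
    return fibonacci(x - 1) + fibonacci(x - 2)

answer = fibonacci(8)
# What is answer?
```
Call trace (a repeated sub-call is expanded the first time; later identical calls just restate its return value):
fibonacci(x=8)
  fibonacci(x=7)
    fibonacci(x=6)
      fibonacci(x=5)
        fibonacci(x=4)
          fibonacci(x=3)
            fibonacci(x=2)
              fibonacci(x=1)
              -> return 1
              fibonacci(x=0)
              -> return 0
            -> return 1
            fibonacci(x=1)
            -> return 1
          -> return 2
          fibonacci(x=2) -> return 1  (same call as traced above)
        -> return 3
        fibonacci(x=3) -> return 2  (same call as traced above)
      -> return 5
      fibonacci(x=4) -> return 3  (same call as traced above)
    -> return 8
    fibonacci(x=5) -> return 5  (same call as traced above)
  -> return 13
  fibonacci(x=6) -> return 8  (same call as traced above)
-> return 21

Final answer: 21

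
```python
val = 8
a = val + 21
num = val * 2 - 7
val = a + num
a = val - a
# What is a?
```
Trace:
  val=8
  val=8, a=29
  val=8, a=29, num=9
  val=38, a=29, num=9
  val=38, a=9, num=9

Final answer: 9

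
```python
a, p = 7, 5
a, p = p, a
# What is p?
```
Trace:
  a=7, p=5
  a=5, p=7

Final answer: 7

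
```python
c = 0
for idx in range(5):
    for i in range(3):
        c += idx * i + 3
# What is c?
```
Trace:
  c=0
  c=3, idx=0, i=0
  c=6, idx=0, i=1
  c=9, idx=0, i=2
  c=12, idx=1, i=0
  c=16, idx=1, i=1
  c=21, idx=1, i=2
  c=24, idx=2, i=0
  c=29, idx=2, i=1
  c=36, idx=2, i=2
  c=39, idx=3, i=0
  c=45, idx=3, i=1
  c=54, idx=3, i=2
  c=57, idx=4, i=0
  c=64, idx=4, i=1
  c=75, idx=4, i=2

Final answer: 75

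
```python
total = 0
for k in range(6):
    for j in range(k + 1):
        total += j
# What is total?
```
Trace:
  total=0
  total=0, k=0, j=0
  total=0, k=1, j=0
  total=1, k=1, j=1
  total=1, k=2, j=0
  total=2, k=2, j=1
  total=4, k=2, j=2
  total=4, k=3, j=0
  total=5, k=3, j=1
  total=7, k=3, j=2
  total=10, k=3, j=3
  total=10, k=4, j=0
  total=11, k=4, j=1
  total=13, k=4, j=2
  total=16, k=4, j=3
  total=20, k=4, j=4
  total=20, k=5, j=0
  total=21, k=5, j=1
  total=23, k=5, j=2
  total=26, k=5, j=3
  total=30, k=5, j=4
  total=35, k=5, j=5

Final answer: 35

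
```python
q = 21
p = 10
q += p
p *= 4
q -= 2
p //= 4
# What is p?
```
Trace:
  q=21
  q=21, p=10
  q=31, p=10
  q=31, p=40
  q=29, p=40
  q=29, p=10

Final answer: 10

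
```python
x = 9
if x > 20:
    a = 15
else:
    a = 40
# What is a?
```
Trace:
  x=9
  x=9, a=40

Final answer: 40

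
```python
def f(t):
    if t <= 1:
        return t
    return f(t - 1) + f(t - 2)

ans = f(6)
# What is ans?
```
Call trace (a repeated sub-call is expanded the first time; later identical calls just restate its return value):
f(t=6)
  f(t=5)
    f(t=4)
      f(t=3)
        f(t=2)
          f(t=1)
          -> return 1
          f(t=0)
          -> return 0
        -> return 1
        f(t=1)
        -> return 1
      -> return 2
      f(t=2) -> return 1  (same call as traced above)
    -> return 3
    f(t=3) -> return 2  (same call as traced above)
  -> return 5
  f(t=4) -> return 3  (same call as traced above)
-> return 8

Final answer: 8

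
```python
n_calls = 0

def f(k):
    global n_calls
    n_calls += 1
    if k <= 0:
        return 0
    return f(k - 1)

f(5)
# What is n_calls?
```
Call trace:
f(k=5)
  f(k=4)
    f(k=3)
      f(k=2)
        f(k=1)
          f(k=0)
          -> return 0
        -> return 0
      -> return 0
    -> return 0
  -> return 0
-> return 0

n_calls is incremented once per call. f is entered once for each k = 5, 4, 3, 2, 1, 0 (the k <= 0 call returns without recursing), i.e. 5 + 1 calls.
n_calls = 6

Final answer: 6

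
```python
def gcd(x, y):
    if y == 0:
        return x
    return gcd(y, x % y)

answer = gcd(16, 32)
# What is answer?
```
Call trace:
gcd(x=16, y=32)
  gcd(x=32, y=16)
    gcd(x=16, y=0)
    -> return 16
  -> return 16
-> return 16

Final answer: 16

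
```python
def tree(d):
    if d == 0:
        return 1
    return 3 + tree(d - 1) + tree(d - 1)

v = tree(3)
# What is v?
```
Call trace (a repeated sub-call is expanded the first time; later identical calls just restate its return value):
tree(d=3)
  tree(d=2)
    tree(d=1)
      tree(d=0)
      -> return 1
      tree(d=0)
      -> return 1
    -> return 5
    tree(d=1) -> return 5  (same call as traced above)
  -> return 13
  tree(d=2) -> return 13  (same call as traced above)
-> return 29

Final answer: 29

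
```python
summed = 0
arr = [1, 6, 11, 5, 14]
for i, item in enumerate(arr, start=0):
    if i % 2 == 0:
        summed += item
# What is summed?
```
Trace:
  summed=0
  summed=1, i=0, item=1
  summed=1, i=1, item=6
  summed=12, i=2, item=11
  summed=12, i=3, item=5
  summed=26, i=4, item=14

Final answer: 26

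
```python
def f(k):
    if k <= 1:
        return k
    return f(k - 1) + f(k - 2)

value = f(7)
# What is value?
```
Call trace (a repeated sub-call is expanded the first time; later identical calls just restate its return value):
f(k=7)
  f(k=6)
    f(k=5)
      f(k=4)
        f(k=3)
          f(k=2)
            f(k=1)
            -> return 1
            f(k=0)
            -> return 0
          -> return 1
          f(k=1)
          -> return 1
        -> return 2
        f(k=2) -> return 1  (same call as traced above)
      -> return 3
      f(k=3) -> return 2  (same call as traced above)
    -> return 5
    f(k=4) -> return 3  (same call as traced above)
  -> return 8
  f(k=5) -> return 5  (same call as traced above)
-> return 13

Final answer: 13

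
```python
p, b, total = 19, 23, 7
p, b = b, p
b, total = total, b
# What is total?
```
Trace:
  p=19, b=23, total=7
  p=23, b=19, total=7
  p=23, b=7, total=19

Final answer: 19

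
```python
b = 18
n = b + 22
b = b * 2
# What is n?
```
Trace:
  b=18
  b=18, n=40
  b=36, n=40

Final answer: 40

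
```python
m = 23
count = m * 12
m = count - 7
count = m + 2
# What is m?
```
Trace:
  m=23
  m=23, count=276
  m=269, count=276
  m=269, count=271

Final answer: 269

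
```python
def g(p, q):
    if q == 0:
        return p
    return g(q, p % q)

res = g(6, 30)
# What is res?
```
Call trace:
g(p=6, q=30)
  g(p=30, q=6)
    g(p=6, q=0)
    -> return 6
  -> return 6
-> return 6

Final answer: 6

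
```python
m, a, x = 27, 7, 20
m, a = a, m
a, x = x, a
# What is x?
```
Trace:
  m=27, a=7, x=20
  m=7, a=27, x=20
  m=7, a=20, x=27

Final answer: 27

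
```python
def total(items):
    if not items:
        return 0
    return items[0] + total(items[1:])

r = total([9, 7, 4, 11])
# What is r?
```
Call trace:
total(items=[9, 7, 4, 11])
  total(items=[7, 4, 11])
    total(items=[4, 11])
      total(items=[11])
        total(items=[])
        -> return 0
      -> return 11
    -> return 15
  -> return 22
-> return 31

Final answer: 31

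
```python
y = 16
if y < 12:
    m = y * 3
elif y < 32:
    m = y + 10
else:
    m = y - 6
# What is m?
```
Trace:
  y=16
  y=16, m=26

Final answer: 26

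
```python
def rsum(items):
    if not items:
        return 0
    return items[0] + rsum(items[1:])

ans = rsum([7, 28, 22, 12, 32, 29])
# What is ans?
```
Call trace:
rsum(items=[7, 28, 22, 12, 32, 29])
  rsum(items=[28, 22, 12, 32, 29])
    rsum(items=[22, 12, 32, 29])
      rsum(items=[12, 32, 29])
        rsum(items=[32, 29])
          rsum(items=[29])
            rsum(items=[])
            -> return 0
          -> return 29
        -> return 61
      -> return 73
    -> return 95
  -> return 123
-> return 130

Final answer: 130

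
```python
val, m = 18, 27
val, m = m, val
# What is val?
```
Trace:
  val=18, m=27
  val=27, m=18

Final answer: 27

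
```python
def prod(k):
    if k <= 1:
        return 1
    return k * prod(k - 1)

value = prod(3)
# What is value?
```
Call trace:
prod(k=3)
  prod(k=2)
    prod(k=1)
    -> return 1
  -> return 2
-> return 6

Final answer: 6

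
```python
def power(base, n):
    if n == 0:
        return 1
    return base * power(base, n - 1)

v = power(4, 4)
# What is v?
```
Call trace:
power(base=4, n=4)
  power(base=4, n=3)
    power(base=4, n=2)
      power(base=4, n=1)
        power(base=4, n=0)
        -> return 1
      -> return 4
    -> return 16
  -> return 64
-> return 256

Final answer: 256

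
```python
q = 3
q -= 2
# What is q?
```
Trace:
  q=3
  q=1

Final answer: 1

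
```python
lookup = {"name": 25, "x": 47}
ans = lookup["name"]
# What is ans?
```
Trace:
  lookup={'name': 25, 'x': 47}
  lookup={'name': 25, 'x': 47}, ans=25

Final answer: 25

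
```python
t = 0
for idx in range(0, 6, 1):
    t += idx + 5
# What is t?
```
Trace:
  t=0
  t=5, idx=0
  t=11, idx=1
  t=18, idx=2
  t=26, idx=3
  t=35, idx=4
  t=45, idx=5

Final answer: 45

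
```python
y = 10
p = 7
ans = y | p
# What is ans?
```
Trace:
  y=10
  y=10, p=7
  y=10, p=7, ans=15

Final answer: 15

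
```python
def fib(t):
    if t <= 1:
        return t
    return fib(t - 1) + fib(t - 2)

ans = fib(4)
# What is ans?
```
Call trace (a repeated sub-call is expanded the first time; later identical calls just restate its return value):
fib(t=4)
  fib(t=3)
    fib(t=2)
      fib(t=1)
      -> return 1
      fib(t=0)
      -> return 0
    -> return 1
    fib(t=1)
    -> return 1
  -> return 2
  fib(t=2) -> return 1  (same call as traced above)
-> return 3

Final answer: 3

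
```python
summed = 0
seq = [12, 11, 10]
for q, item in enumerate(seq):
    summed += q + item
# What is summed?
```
Trace:
  summed=0
  summed=12, q=0, item=12
  summed=24, q=1, item=11
  summed=36, q=2, item=10

Final answer: 36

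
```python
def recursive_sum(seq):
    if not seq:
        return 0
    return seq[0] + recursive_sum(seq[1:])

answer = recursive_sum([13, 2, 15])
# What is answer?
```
Call trace:
recursive_sum(seq=[13, 2, 15])
  recursive_sum(seq=[2, 15])
    recursive_sum(seq=[15])
      recursive_sum(seq=[])
      -> return 0
    -> return 15
  -> return 17
-> return 30

Final answer: 30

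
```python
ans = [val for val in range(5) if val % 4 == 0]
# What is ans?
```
Trace:
  val=0
  val=1
  val=2
  val=3
  val=4
  ans=[0, 4]

Final answer: [0, 4]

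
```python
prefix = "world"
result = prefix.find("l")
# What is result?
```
Trace:
  prefix='world'
  prefix='world', result=3

Final answer: 3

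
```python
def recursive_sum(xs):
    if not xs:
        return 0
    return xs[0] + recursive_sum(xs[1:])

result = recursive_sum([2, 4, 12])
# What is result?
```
Call trace:
recursive_sum(xs=[2, 4, 12])
  recursive_sum(xs=[4, 12])
    recursive_sum(xs=[12])
      recursive_sum(xs=[])
      -> return 0
    -> return 12
  -> return 16
-> return 18

Final answer: 18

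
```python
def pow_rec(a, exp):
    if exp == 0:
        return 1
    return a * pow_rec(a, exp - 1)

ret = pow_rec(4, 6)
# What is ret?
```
Call trace:
pow_rec(a=4, exp=6)
  pow_rec(a=4, exp=5)
    pow_rec(a=4, exp=4)
      pow_rec(a=4, exp=3)
        pow_rec(a=4, exp=2)
          pow_rec(a=4, exp=1)
            pow_rec(a=4, exp=0)
            -> return 1
          -> return 4
        -> return 16
      -> return 64
    -> return 256
  -> return 1024
-> return 4096

Final answer: 4096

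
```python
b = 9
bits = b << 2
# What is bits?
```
Trace:
  b=9
  b=9, bits=36

Final answer: 36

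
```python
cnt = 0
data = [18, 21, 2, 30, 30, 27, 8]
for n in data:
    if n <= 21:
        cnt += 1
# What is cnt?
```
Trace:
  cnt=0
  cnt=1, n=18
  cnt=2, n=21
  cnt=3, n=2
  cnt=3, n=30
  cnt=3, n=30
  cnt=3, n=27
  cnt=4, n=8

Final answer: 4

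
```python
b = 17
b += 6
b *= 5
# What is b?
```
Trace:
  b=17
  b=23
  b=115

Final answer: 115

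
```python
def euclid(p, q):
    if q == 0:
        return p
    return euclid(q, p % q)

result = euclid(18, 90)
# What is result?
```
Call trace:
euclid(p=18, q=90)
  euclid(p=90, q=18)
    euclid(p=18, q=0)
    -> return 18
  -> return 18
-> return 18

Final answer: 18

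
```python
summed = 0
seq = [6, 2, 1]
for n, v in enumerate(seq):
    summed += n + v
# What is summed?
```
Trace:
  summed=0
  summed=6, n=0, v=6
  summed=9, n=1, v=2
  summed=12, n=2, v=1

Final answer: 12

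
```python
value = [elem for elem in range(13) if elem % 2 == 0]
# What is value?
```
Trace:
  elem=0
  elem=1
  elem=2
  elem=3
  elem=4
  elem=5
  elem=6
  elem=7
  elem=8
  elem=9
  elem=10
  elem=11
  elem=12
  value=[0, 2, 4, 6, 8, 10, 12]

Final answer: [0, 2, 4, 6, 8, 10, 12]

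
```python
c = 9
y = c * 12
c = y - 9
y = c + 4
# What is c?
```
Trace:
  c=9
  c=9, y=108
  c=99, y=108
  c=99, y=103

Final answer: 99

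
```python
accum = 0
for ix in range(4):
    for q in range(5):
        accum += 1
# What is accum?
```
Trace:
  accum=0
  accum=1, ix=0, q=0
  accum=2, ix=0, q=1
  accum=3, ix=0, q=2
  accum=4, ix=0, q=3
  accum=5, ix=0, q=4
  accum=6, ix=1, q=0
  accum=7, ix=1, q=1
  accum=8, ix=1, q=2
  accum=9, ix=1, q=3
  accum=10, ix=1, q=4
  accum=11, ix=2, q=0
  accum=12, ix=2, q=1
  accum=13, ix=2, q=2
  accum=14, ix=2, q=3
  accum=15, ix=2, q=4
  accum=16, ix=3, q=0
  accum=17, ix=3, q=1
  accum=18, ix=3, q=2
  accum=19, ix=3, q=3
  accum=20, ix=3, q=4

Final answer: 20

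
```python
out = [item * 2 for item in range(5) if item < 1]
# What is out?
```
Trace:
  item=0
  item=1
  item=2
  item=3
  item=4
  out=[0]

Final answer: [0]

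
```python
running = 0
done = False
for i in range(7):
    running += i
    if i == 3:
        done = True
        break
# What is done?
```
Trace:
  running=0
  running=0, done=False
  running=0, done=False, i=0
  running=1, done=False, i=1
  running=3, done=False, i=2
  running=6, done=True, i=3

Final answer: True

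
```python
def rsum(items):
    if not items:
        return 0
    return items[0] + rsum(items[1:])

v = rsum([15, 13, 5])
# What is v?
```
Call trace:
rsum(items=[15, 13, 5])
  rsum(items=[13, 5])
    rsum(items=[5])
      rsum(items=[])
      -> return 0
    -> return 5
  -> return 18
-> return 33

Final answer: 33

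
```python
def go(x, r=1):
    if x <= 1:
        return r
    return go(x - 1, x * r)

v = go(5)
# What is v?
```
Call trace:
go(x=5, r=1)
  go(x=4, r=5)
    go(x=3, r=20)
      go(x=2, r=60)
        go(x=1, r=120)
        -> return 120
      -> return 120
    -> return 120
  -> return 120
-> return 120

Final answer: 120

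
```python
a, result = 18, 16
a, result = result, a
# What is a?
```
Trace:
  a=18, result=16
  a=16, result=18

Final answer: 16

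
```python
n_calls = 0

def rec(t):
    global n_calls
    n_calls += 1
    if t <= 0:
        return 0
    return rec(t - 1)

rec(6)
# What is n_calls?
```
Call trace:
rec(t=6)
  rec(t=5)
    rec(t=4)
      rec(t=3)
        rec(t=2)
          rec(t=1)
            rec(t=0)
            -> return 0
          -> return 0
        -> return 0
      -> return 0
    -> return 0
  -> return 0
-> return 0

n_calls is incremented once per call. rec is entered once for each t = 6, 5, 4, 3, 2, 1, 0 (the t <= 0 call returns without recursing), i.e. 6 + 1 calls.
n_calls = 7

Final answer: 7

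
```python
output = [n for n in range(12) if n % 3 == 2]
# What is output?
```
Trace:
  n=0
  n=1
  n=2
  n=3
  n=4
  n=5
  n=6
  n=7
  n=8
  n=9
  n=10
  n=11
  output=[2, 5, 8, 11]

Final answer: [2, 5, 8, 11]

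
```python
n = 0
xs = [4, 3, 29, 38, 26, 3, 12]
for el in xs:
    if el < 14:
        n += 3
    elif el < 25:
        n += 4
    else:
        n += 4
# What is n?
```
Trace:
  n=0
  n=3, el=4
  n=6, el=3
  n=10, el=29
  n=14, el=38
  n=18, el=26
  n=21, el=3
  n=24, el=12

Final answer: 24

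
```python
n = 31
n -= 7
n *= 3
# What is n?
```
Trace:
  n=31
  n=24
  n=72

Final answer: 72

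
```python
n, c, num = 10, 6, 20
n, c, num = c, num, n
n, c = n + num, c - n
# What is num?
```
Trace:
  n=10, c=6, num=20
  n=6, c=20, num=10
  n=16, c=14, num=10

Final answer: 10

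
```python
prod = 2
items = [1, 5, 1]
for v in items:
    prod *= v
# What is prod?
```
Trace:
  prod=2
  prod=2, v=1
  prod=10, v=5
  prod=10, v=1

Final answer: 10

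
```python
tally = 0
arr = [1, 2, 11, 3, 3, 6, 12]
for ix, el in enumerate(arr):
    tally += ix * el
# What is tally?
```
Trace:
  tally=0
  tally=0, ix=0, el=1
  tally=2, ix=1, el=2
  tally=24, ix=2, el=11
  tally=33, ix=3, el=3
  tally=45, ix=4, el=3
  tally=75, ix=5, el=6
  tally=147, ix=6, el=12

Final answer: 147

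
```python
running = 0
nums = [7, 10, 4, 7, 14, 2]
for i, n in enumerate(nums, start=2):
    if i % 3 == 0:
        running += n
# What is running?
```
Trace:
  running=0
  running=0, i=2, n=7
  running=10, i=3, n=10
  running=10, i=4, n=4
  running=10, i=5, n=7
  running=24, i=6, n=14
  running=24, i=7, n=2

Final answer: 24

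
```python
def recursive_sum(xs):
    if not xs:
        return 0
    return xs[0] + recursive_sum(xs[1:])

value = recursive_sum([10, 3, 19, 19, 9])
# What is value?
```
Call trace:
recursive_sum(xs=[10, 3, 19, 19, 9])
  recursive_sum(xs=[3, 19, 19, 9])
    recursive_sum(xs=[19, 19, 9])
      recursive_sum(xs=[19, 9])
        recursive_sum(xs=[9])
          recursive_sum(xs=[])
          -> return 0
        -> return 9
      -> return 28
    -> return 47
  -> return 50
-> return 60

Final answer: 60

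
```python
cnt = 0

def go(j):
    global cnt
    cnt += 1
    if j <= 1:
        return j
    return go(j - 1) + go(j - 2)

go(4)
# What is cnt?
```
Call trace (a repeated sub-call is expanded the first time; later identical calls just restate its return value):
go(j=4)
  go(j=3)
    go(j=2)
      go(j=1)
      -> return 1
      go(j=0)
      -> return 0
    -> return 1
    go(j=1)
    -> return 1
  -> return 2
  go(j=2) -> return 1  (same call as traced above)
-> return 3

cnt is incremented once per call, so count the calls in each subtree. Let C(j) = number of calls made by go(j).
C(0) = C(1) = 1 (base case, no recursion); C(j) = 1 + C(j - 1) + C(j - 2) otherwise.
C(2) = 1 + C(1) + C(0) = 1 + 1 + 1 = 3
C(3) = 1 + C(2) + C(1) = 1 + 3 + 1 = 5
C(4) = 1 + C(3) + C(2) = 1 + 5 + 3 = 9
cnt = C(4) = 9

Final answer: 9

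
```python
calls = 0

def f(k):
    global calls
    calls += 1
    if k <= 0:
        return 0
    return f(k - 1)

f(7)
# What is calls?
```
Call trace:
f(k=7)
  f(k=6)
    f(k=5)
      f(k=4)
        f(k=3)
          f(k=2)
            f(k=1)
              f(k=0)
              -> return 0
            -> return 0
          -> return 0
        -> return 0
      -> return 0
    -> return 0
  -> return 0
-> return 0

calls is incremented once per call. f is entered once for each k = 7, 6, 5, 4, 3, 2, 1, 0 (the k <= 0 call returns without recursing), i.e. 7 + 1 calls.
calls = 8

Final answer: 8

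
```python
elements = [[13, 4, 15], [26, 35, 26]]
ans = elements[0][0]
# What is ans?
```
Trace:
  elements=[[13, 4, 15], [26, 35, 26]]
  elements=[[13, 4, 15], [26, 35, 26]], ans=13

Final answer: 13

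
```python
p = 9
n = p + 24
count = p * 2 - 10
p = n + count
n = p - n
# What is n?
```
Trace:
  p=9
  p=9, n=33
  p=9, n=33, count=8
  p=41, n=33, count=8
  p=41, n=8, count=8

Final answer: 8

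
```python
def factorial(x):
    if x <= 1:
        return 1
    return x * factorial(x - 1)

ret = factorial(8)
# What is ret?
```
Call trace:
factorial(x=8)
  factorial(x=7)
    factorial(x=6)
      factorial(x=5)
        factorial(x=4)
          factorial(x=3)
            factorial(x=2)
              factorial(x=1)
              -> return 1
            -> return 2
          -> return 6
        -> return 24
      -> return 120
    -> return 720
  -> return 5040
-> return 40320

Final answer: 40320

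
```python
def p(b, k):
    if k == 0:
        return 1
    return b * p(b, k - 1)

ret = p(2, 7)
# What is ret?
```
Call trace:
p(b=2, k=7)
  p(b=2, k=6)
    p(b=2, k=5)
      p(b=2, k=4)
        p(b=2, k=3)
          p(b=2, k=2)
            p(b=2, k=1)
              p(b=2, k=0)
              -> return 1
            -> return 2
          -> return 4
        -> return 8
      -> return 16
    -> return 32
  -> return 64
-> return 128

Final answer: 128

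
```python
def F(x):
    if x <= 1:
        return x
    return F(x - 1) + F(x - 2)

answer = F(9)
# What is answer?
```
Call trace (a repeated sub-call is expanded the first time; later identical calls just restate its return value):
F(x=9)
  F(x=8)
    F(x=7)
      F(x=6)
        F(x=5)
          F(x=4)
            F(x=3)
              F(x=2)
                F(x=1)
                -> return 1
                F(x=0)
                -> return 0
              -> return 1
              F(x=1)
              -> return 1
            -> return 2
            F(x=2) -> return 1  (same call as traced above)
          -> return 3
          F(x=3) -> return 2  (same call as traced above)
        -> return 5
        F(x=4) -> return 3  (same call as traced above)
      -> return 8
      F(x=5) -> return 5  (same call as traced above)
    -> return 13
    F(x=6) -> return 8  (same call as traced above)
  -> return 21
  F(x=7) -> return 13  (same call as traced above)
-> return 34

Final answer: 34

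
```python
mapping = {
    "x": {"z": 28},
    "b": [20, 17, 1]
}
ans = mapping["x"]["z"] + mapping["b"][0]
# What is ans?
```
Trace:
  mapping={'x': {'z': 28}, 'b': [20, 17, 1]}
  mapping={'x': {'z': 28}, 'b': [20, 17, 1]}, ans=48

Final answer: 48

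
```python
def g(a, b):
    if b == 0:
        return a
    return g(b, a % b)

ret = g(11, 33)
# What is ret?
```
Call trace:
g(a=11, b=33)
  g(a=33, b=11)
    g(a=11, b=0)
    -> return 11
  -> return 11
-> return 11

Final answer: 11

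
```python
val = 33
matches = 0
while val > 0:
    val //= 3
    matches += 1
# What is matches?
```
Trace:
  val=33
  val=33, matches=0
  val=11, matches=1
  val=3, matches=2
  val=1, matches=3
  val=0, matches=4

Final answer: 4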